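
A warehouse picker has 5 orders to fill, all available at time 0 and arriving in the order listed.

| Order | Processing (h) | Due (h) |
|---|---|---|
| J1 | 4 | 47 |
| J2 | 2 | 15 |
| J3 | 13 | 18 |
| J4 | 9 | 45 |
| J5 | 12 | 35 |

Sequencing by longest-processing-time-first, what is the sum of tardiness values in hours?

25

LPT (decreasing processing time): J3 J5 J4 J1 J2.
J3: 0→13, due 18, tardiness 0
J5: 13→25, due 35, tardiness 0
J4: 25→34, due 45, tardiness 0
J1: 34→38, due 47, tardiness 0
J2: 38→40, due 15, tardiness 25
Sum = 0+0+0+0+25 = 25.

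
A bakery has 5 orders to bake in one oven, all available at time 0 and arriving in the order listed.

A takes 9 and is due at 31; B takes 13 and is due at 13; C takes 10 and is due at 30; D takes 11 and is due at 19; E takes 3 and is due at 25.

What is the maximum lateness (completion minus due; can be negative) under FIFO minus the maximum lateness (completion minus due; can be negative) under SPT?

-9

FIFO (arrival order): A B C D E.
A: 0→9, due 31, lateness -22
B: 9→22, due 13, lateness 9
C: 22→32, due 30, lateness 2
D: 32→43, due 19, lateness 24
E: 43→46, due 25, lateness 21
Maximum = 24.
SPT (increasing processing time): E A C D B.
E: 0→3, due 25, lateness -22
A: 3→12, due 31, lateness -19
C: 12→22, due 30, lateness -8
D: 22→33, due 19, lateness 14
B: 33→46, due 13, lateness 33
Maximum = 33.
Difference = 24 − 33 = -9.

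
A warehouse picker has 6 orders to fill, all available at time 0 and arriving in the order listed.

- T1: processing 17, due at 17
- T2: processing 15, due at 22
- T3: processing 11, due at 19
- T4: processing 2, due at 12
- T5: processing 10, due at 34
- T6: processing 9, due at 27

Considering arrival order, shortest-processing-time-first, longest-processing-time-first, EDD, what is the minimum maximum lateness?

30

FIFO (arrival order): T1 T2 T3 T4 T5 T6.
T1: 0→17, due 17, lateness 0
T2: 17→32, due 22, lateness 10
T3: 32→43, due 19, lateness 24
T4: 43→45, due 12, lateness 33
T5: 45→55, due 34, lateness 21
T6: 55→64, due 27, lateness 37
Maximum = 37.
SPT (increasing processing time): T4 T6 T5 T3 T2 T1.
T4: 0→2, due 12, lateness -10
T6: 2→11, due 27, lateness -16
T5: 11→21, due 34, lateness -13
T3: 21→32, due 19, lateness 13
T2: 32→47, due 22, lateness 25
T1: 47→64, due 17, lateness 47
Maximum = 47.
LPT (decreasing processing time): T1 T2 T3 T5 T6 T4.
T1: 0→17, due 17, lateness 0
T2: 17→32, due 22, lateness 10
T3: 32→43, due 19, lateness 24
T5: 43→53, due 34, lateness 19
T6: 53→62, due 27, lateness 35
T4: 62→64, due 12, lateness 52
Maximum = 52.
EDD (increasing due date): T4 T1 T3 T2 T6 T5.
T4: 0→2, due 12, lateness -10
T1: 2→19, due 17, lateness 2
T3: 19→30, due 19, lateness 11
T2: 30→45, due 22, lateness 23
T6: 45→54, due 27, lateness 27
T5: 54→64, due 34, lateness 30
Maximum = 30.
FIFO 37, SPT 47, LPT 52, EDD 30 → minimum 30.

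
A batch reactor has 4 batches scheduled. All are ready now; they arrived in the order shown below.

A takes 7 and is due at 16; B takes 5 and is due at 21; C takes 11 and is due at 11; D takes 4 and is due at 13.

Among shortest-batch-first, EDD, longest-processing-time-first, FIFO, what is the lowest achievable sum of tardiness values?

SPT (increasing processing time): D B A C.
D: 0→4, due 13, tardiness 0
B: 4→9, due 21, tardiness 0
A: 9→16, due 16, tardiness 0
C: 16→27, due 11, tardiness 16
Sum = 0+0+0+16 = 16.
EDD (increasing due date): C D A B.
C: 0→11, due 11, tardiness 0
D: 11→15, due 13, tardiness 2
A: 15→22, due 16, tardiness 6
B: 22→27, due 21, tardiness 6
Sum = 0+2+6+6 = 14.
LPT (decreasing processing time): C A B D.
C: 0→11, due 11, tardiness 0
A: 11→18, due 16, tardiness 2
B: 18→23, due 21, tardiness 2
D: 23→27, due 13, tardiness 14
Sum = 0+2+2+14 = 18.
FIFO (arrival order): A B C D.
A: 0→7, due 16, tardiness 0
B: 7→12, due 21, tardiness 0
C: 12→23, due 11, tardiness 12
D: 23→27, due 13, tardiness 14
Sum = 0+0+12+14 = 26.
SPT 16, EDD 14, LPT 18, FIFO 26 → minimum 14.

14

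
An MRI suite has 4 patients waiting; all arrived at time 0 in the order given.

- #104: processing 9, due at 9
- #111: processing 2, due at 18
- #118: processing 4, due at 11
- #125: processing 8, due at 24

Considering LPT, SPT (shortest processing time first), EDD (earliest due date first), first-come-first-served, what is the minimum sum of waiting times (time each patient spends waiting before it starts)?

LPT (decreasing processing time): #104 #125 #118 #111.
#104: waits 0, runs 0→9
#125: waits 9, runs 9→17
#118: waits 17, runs 17→21
#111: waits 21, runs 21→23
Sum = 0+9+17+21 = 47.
SPT (increasing processing time): #111 #118 #125 #104.
#111: waits 0, runs 0→2
#118: waits 2, runs 2→6
#125: waits 6, runs 6→14
#104: waits 14, runs 14→23
Sum = 0+2+6+14 = 22.
EDD (increasing due date): #104 #118 #111 #125.
#104: waits 0, runs 0→9
#118: waits 9, runs 9→13
#111: waits 13, runs 13→15
#125: waits 15, runs 15→23
Sum = 0+9+13+15 = 37.
FIFO (arrival order): #104 #111 #118 #125.
#104: waits 0, runs 0→9
#111: waits 9, runs 9→11
#118: waits 11, runs 11→15
#125: waits 15, runs 15→23
Sum = 0+9+11+15 = 35.
LPT 47, SPT 22, EDD 37, FIFO 35 → minimum 22.

22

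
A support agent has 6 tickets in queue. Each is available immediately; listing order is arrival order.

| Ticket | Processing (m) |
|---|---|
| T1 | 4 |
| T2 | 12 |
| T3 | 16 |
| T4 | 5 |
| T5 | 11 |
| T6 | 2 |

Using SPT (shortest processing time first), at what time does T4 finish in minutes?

11

SPT (increasing processing time): T6 T1 T4 T5 T2 T3.
T6: 0→2
T1: 2→6
T4: 6→11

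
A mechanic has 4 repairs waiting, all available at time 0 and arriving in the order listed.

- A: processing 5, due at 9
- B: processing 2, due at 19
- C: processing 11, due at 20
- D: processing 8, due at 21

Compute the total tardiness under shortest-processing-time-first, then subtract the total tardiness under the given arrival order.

1

SPT (increasing processing time): B A D C.
B: 0→2, due 19, tardiness 0
A: 2→7, due 9, tardiness 0
D: 7→15, due 21, tardiness 0
C: 15→26, due 20, tardiness 6
Sum = 0+0+0+6 = 6.
FIFO (arrival order): A B C D.
A: 0→5, due 9, tardiness 0
B: 5→7, due 19, tardiness 0
C: 7→18, due 20, tardiness 0
D: 18→26, due 21, tardiness 5
Sum = 0+0+0+5 = 5.
Difference = 6 − 5 = 1.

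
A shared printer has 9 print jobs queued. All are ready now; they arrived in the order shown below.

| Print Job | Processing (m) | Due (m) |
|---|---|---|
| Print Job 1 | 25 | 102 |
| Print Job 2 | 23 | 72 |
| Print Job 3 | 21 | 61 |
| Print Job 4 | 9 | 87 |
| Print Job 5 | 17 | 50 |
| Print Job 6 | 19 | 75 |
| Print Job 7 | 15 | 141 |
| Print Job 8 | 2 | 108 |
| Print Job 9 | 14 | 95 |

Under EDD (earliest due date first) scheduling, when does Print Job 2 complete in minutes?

EDD (increasing due date): Print Job 5 Print Job 3 Print Job 2 Print Job 6 Print Job 4 Print Job 9 Print Job 1 Print Job 8 Print Job 7.
Print Job 5: 0→17
Print Job 3: 17→38
Print Job 2: 38→61

61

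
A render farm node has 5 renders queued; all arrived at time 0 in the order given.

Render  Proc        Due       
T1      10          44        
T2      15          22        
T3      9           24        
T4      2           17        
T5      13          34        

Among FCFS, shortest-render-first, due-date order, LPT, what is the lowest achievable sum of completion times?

FIFO (arrival order): T1 T2 T3 T4 T5.
T1: 0→10
T2: 10→25
T3: 25→34
T4: 34→36
T5: 36→49
Sum = 10+25+34+36+49 = 154.
SPT (increasing processing time): T4 T3 T1 T5 T2.
T4: 0→2
T3: 2→11
T1: 11→21
T5: 21→34
T2: 34→49
Sum = 2+11+21+34+49 = 117.
EDD (increasing due date): T4 T2 T3 T5 T1.
T4: 0→2
T2: 2→17
T3: 17→26
T5: 26→39
T1: 39→49
Sum = 2+17+26+39+49 = 133.
LPT (decreasing processing time): T2 T5 T1 T3 T4.
T2: 0→15
T5: 15→28
T1: 28→38
T3: 38→47
T4: 47→49
Sum = 15+28+38+47+49 = 177.
FIFO 154, SPT 117, EDD 133, LPT 177 → minimum 117.

117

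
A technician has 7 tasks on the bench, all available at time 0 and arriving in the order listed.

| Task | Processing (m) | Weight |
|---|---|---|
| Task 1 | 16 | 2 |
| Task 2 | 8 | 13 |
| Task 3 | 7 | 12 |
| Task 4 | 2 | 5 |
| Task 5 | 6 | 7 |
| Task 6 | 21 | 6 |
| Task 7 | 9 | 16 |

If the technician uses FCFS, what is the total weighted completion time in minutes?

2618

FIFO (arrival order): Task 1 Task 2 Task 3 Task 4 Task 5 Task 6 Task 7.
Task 1: finishes 16, weight 2, w·C = 32
Task 2: finishes 24, weight 13, w·C = 312
Task 3: finishes 31, weight 12, w·C = 372
Task 4: finishes 33, weight 5, w·C = 165
Task 5: finishes 39, weight 7, w·C = 273
Task 6: finishes 60, weight 6, w·C = 360
Task 7: finishes 69, weight 16, w·C = 1104
Sum = 32+312+372+165+273+360+1104 = 2618.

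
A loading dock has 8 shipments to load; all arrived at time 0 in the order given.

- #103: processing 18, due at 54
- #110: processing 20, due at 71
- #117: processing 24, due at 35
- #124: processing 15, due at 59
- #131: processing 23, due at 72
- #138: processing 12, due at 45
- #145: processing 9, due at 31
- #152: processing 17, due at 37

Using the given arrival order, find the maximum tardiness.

101

FIFO (arrival order): #103 #110 #117 #124 #131 #138 #145 #152.
#103: 0→18, due 54, tardiness 0
#110: 18→38, due 71, tardiness 0
#117: 38→62, due 35, tardiness 27
#124: 62→77, due 59, tardiness 18
#131: 77→100, due 72, tardiness 28
#138: 100→112, due 45, tardiness 67
#145: 112→121, due 31, tardiness 90
#152: 121→138, due 37, tardiness 101
Maximum = 101.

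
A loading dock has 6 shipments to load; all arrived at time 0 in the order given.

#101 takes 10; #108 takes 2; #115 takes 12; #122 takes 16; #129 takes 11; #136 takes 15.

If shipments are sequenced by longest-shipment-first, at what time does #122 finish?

16

LPT (decreasing processing time): #122 #136 #115 #129 #101 #108.
#122: 0→16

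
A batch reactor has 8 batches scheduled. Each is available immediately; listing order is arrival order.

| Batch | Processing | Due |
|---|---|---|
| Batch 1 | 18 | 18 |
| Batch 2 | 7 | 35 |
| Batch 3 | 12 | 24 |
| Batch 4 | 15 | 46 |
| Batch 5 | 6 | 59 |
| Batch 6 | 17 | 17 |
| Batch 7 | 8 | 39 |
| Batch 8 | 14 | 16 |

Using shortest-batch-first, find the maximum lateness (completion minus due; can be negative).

SPT (increasing processing time): Batch 5 Batch 2 Batch 7 Batch 3 Batch 8 Batch 4 Batch 6 Batch 1.
Batch 5: 0→6, due 59, lateness -53
Batch 2: 6→13, due 35, lateness -22
Batch 7: 13→21, due 39, lateness -18
Batch 3: 21→33, due 24, lateness 9
Batch 8: 33→47, due 16, lateness 31
Batch 4: 47→62, due 46, lateness 16
Batch 6: 62→79, due 17, lateness 62
Batch 1: 79→97, due 18, lateness 79
Maximum = 79.

79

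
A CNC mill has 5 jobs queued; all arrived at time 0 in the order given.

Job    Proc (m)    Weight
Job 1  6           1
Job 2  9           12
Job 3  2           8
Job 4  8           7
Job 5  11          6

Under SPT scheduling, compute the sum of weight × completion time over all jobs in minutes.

652

SPT (increasing processing time): Job 3 Job 1 Job 4 Job 2 Job 5.
Job 3: finishes 2, weight 8, w·C = 16
Job 1: finishes 8, weight 1, w·C = 8
Job 4: finishes 16, weight 7, w·C = 112
Job 2: finishes 25, weight 12, w·C = 300
Job 5: finishes 36, weight 6, w·C = 216
Sum = 16+8+112+300+216 = 652.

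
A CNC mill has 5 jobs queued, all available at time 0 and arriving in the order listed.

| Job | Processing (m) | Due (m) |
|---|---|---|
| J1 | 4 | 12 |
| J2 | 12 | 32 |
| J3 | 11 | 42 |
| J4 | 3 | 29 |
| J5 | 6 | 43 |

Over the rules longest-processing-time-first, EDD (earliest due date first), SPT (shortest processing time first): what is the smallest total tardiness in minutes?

LPT (decreasing processing time): J2 J3 J5 J1 J4.
J2: 0→12, due 32, tardiness 0
J3: 12→23, due 42, tardiness 0
J5: 23→29, due 43, tardiness 0
J1: 29→33, due 12, tardiness 21
J4: 33→36, due 29, tardiness 7
Sum = 0+0+0+21+7 = 28.
EDD (increasing due date): J1 J4 J2 J3 J5.
J1: 0→4, due 12, tardiness 0
J4: 4→7, due 29, tardiness 0
J2: 7→19, due 32, tardiness 0
J3: 19→30, due 42, tardiness 0
J5: 30→36, due 43, tardiness 0
Sum = 0+0+0+0+0 = 0.
SPT (increasing processing time): J4 J1 J5 J3 J2.
J4: 0→3, due 29, tardiness 0
J1: 3→7, due 12, tardiness 0
J5: 7→13, due 43, tardiness 0
J3: 13→24, due 42, tardiness 0
J2: 24→36, due 32, tardiness 4
Sum = 0+0+0+0+4 = 4.
LPT 28, EDD 0, SPT 4 → minimum 0.

0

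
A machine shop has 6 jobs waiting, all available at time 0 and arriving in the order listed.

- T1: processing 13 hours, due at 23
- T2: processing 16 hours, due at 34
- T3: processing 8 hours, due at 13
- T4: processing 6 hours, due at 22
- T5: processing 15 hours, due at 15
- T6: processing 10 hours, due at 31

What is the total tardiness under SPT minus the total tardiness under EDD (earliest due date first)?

SPT (increasing processing time): T4 T3 T6 T1 T5 T2.
T4: 0→6, due 22, tardiness 0
T3: 6→14, due 13, tardiness 1
T6: 14→24, due 31, tardiness 0
T1: 24→37, due 23, tardiness 14
T5: 37→52, due 15, tardiness 37
T2: 52→68, due 34, tardiness 34
Sum = 0+1+0+14+37+34 = 86.
EDD (increasing due date): T3 T5 T4 T1 T6 T2.
T3: 0→8, due 13, tardiness 0
T5: 8→23, due 15, tardiness 8
T4: 23→29, due 22, tardiness 7
T1: 29→42, due 23, tardiness 19
T6: 42→52, due 31, tardiness 21
T2: 52→68, due 34, tardiness 34
Sum = 0+8+7+19+21+34 = 89.
Difference = 86 − 89 = -3.

-3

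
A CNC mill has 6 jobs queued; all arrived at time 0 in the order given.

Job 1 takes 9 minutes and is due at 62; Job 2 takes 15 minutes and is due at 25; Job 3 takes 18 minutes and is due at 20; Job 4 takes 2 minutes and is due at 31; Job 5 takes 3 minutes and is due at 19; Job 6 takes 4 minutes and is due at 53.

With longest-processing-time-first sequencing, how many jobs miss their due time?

LPT (decreasing processing time): Job 3 Job 2 Job 1 Job 6 Job 5 Job 4.
Job 3: 0→18, due 20, tardiness 0
Job 2: 18→33, due 25, tardiness 8
Job 1: 33→42, due 62, tardiness 0
Job 6: 42→46, due 53, tardiness 0
Job 5: 46→49, due 19, tardiness 30
Job 4: 49→51, due 31, tardiness 20
Late jobs: 3.

3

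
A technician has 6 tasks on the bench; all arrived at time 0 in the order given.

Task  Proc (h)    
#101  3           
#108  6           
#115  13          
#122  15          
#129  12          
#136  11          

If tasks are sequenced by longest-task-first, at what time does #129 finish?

40

LPT (decreasing processing time): #122 #115 #129 #136 #108 #101.
#122: 0→15
#115: 15→28
#129: 28→40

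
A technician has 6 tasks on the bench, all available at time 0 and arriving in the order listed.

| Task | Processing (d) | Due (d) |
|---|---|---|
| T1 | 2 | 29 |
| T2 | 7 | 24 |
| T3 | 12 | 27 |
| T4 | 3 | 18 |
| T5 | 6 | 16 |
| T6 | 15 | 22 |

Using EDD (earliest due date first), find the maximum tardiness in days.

16

EDD (increasing due date): T5 T4 T6 T2 T3 T1.
T5: 0→6, due 16, tardiness 0
T4: 6→9, due 18, tardiness 0
T6: 9→24, due 22, tardiness 2
T2: 24→31, due 24, tardiness 7
T3: 31→43, due 27, tardiness 16
T1: 43→45, due 29, tardiness 16
Maximum = 16.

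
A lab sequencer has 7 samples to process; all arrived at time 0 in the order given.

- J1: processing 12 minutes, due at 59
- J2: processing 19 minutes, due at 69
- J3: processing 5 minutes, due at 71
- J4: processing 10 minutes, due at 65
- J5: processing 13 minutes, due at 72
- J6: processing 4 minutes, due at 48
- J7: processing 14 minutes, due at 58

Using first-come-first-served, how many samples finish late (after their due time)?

FIFO (arrival order): J1 J2 J3 J4 J5 J6 J7.
J1: 0→12, due 59, tardiness 0
J2: 12→31, due 69, tardiness 0
J3: 31→36, due 71, tardiness 0
J4: 36→46, due 65, tardiness 0
J5: 46→59, due 72, tardiness 0
J6: 59→63, due 48, tardiness 15
J7: 63→77, due 58, tardiness 19
Late samples: 2.

2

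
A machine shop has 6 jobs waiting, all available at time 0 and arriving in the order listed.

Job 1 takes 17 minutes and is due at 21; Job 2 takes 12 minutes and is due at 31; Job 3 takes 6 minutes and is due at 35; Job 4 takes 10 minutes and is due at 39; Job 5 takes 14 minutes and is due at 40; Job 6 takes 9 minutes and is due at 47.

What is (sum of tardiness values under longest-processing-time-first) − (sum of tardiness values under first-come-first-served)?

LPT (decreasing processing time): Job 1 Job 5 Job 2 Job 4 Job 6 Job 3.
Job 1: 0→17, due 21, tardiness 0
Job 5: 17→31, due 40, tardiness 0
Job 2: 31→43, due 31, tardiness 12
Job 4: 43→53, due 39, tardiness 14
Job 6: 53→62, due 47, tardiness 15
Job 3: 62→68, due 35, tardiness 33
Sum = 0+0+12+14+15+33 = 74.
FIFO (arrival order): Job 1 Job 2 Job 3 Job 4 Job 5 Job 6.
Job 1: 0→17, due 21, tardiness 0
Job 2: 17→29, due 31, tardiness 0
Job 3: 29→35, due 35, tardiness 0
Job 4: 35→45, due 39, tardiness 6
Job 5: 45→59, due 40, tardiness 19
Job 6: 59→68, due 47, tardiness 21
Sum = 0+0+0+6+19+21 = 46.
Difference = 74 − 46 = 28.

28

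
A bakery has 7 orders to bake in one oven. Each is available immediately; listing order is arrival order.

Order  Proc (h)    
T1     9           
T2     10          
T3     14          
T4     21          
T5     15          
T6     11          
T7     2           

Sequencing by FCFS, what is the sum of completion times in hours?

346

FIFO (arrival order): T1 T2 T3 T4 T5 T6 T7.
T1: 0→9
T2: 9→19
T3: 19→33
T4: 33→54
T5: 54→69
T6: 69→80
T7: 80→82
Sum = 9+19+33+54+69+80+82 = 346.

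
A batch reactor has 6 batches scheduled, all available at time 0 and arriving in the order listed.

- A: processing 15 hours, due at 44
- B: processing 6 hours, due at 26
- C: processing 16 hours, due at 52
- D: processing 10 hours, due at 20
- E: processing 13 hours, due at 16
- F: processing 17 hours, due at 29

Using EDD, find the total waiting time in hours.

EDD (increasing due date): E D B F A C.
E: waits 0, runs 0→13
D: waits 13, runs 13→23
B: waits 23, runs 23→29
F: waits 29, runs 29→46
A: waits 46, runs 46→61
C: waits 61, runs 61→77
Sum = 0+13+23+29+46+61 = 172.

172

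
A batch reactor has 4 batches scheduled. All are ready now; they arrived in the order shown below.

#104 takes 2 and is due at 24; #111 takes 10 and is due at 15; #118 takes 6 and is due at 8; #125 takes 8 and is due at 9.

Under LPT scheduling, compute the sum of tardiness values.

LPT (decreasing processing time): #111 #125 #118 #104.
#111: 0→10, due 15, tardiness 0
#125: 10→18, due 9, tardiness 9
#118: 18→24, due 8, tardiness 16
#104: 24→26, due 24, tardiness 2
Sum = 0+9+16+2 = 27.

27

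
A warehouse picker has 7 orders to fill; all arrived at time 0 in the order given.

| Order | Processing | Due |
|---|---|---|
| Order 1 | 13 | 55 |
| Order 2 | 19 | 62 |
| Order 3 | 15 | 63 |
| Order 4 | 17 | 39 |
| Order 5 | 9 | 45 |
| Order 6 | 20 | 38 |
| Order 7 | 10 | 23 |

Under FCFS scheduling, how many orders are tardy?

4

FIFO (arrival order): Order 1 Order 2 Order 3 Order 4 Order 5 Order 6 Order 7.
Order 1: 0→13, due 55, tardiness 0
Order 2: 13→32, due 62, tardiness 0
Order 3: 32→47, due 63, tardiness 0
Order 4: 47→64, due 39, tardiness 25
Order 5: 64→73, due 45, tardiness 28
Order 6: 73→93, due 38, tardiness 55
Order 7: 93→103, due 23, tardiness 80
Late orders: 4.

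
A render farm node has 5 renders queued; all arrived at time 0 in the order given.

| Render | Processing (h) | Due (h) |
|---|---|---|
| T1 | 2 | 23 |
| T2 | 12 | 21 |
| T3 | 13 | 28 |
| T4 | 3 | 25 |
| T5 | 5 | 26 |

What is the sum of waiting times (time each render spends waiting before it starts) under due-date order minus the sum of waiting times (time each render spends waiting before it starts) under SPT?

EDD (increasing due date): T2 T1 T4 T5 T3.
T2: waits 0, runs 0→12
T1: waits 12, runs 12→14
T4: waits 14, runs 14→17
T5: waits 17, runs 17→22
T3: waits 22, runs 22→35
Sum = 0+12+14+17+22 = 65.
SPT (increasing processing time): T1 T4 T5 T2 T3.
T1: waits 0, runs 0→2
T4: waits 2, runs 2→5
T5: waits 5, runs 5→10
T2: waits 10, runs 10→22
T3: waits 22, runs 22→35
Sum = 0+2+5+10+22 = 39.
Difference = 65 − 39 = 26.

26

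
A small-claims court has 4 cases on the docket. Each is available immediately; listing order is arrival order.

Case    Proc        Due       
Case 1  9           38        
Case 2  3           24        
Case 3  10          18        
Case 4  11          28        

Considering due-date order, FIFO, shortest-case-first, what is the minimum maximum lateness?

-4

EDD (increasing due date): Case 3 Case 2 Case 4 Case 1.
Case 3: 0→10, due 18, lateness -8
Case 2: 10→13, due 24, lateness -11
Case 4: 13→24, due 28, lateness -4
Case 1: 24→33, due 38, lateness -5
Maximum = -4.
FIFO (arrival order): Case 1 Case 2 Case 3 Case 4.
Case 1: 0→9, due 38, lateness -29
Case 2: 9→12, due 24, lateness -12
Case 3: 12→22, due 18, lateness 4
Case 4: 22→33, due 28, lateness 5
Maximum = 5.
SPT (increasing processing time): Case 2 Case 1 Case 3 Case 4.
Case 2: 0→3, due 24, lateness -21
Case 1: 3→12, due 38, lateness -26
Case 3: 12→22, due 18, lateness 4
Case 4: 22→33, due 28, lateness 5
Maximum = 5.
EDD -4, FIFO 5, SPT 5 → minimum -4.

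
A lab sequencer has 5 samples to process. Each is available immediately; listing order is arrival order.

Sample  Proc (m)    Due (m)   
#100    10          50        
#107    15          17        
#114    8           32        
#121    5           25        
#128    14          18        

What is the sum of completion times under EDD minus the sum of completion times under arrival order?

14

EDD (increasing due date): #107 #128 #121 #114 #100.
#107: 0→15
#128: 15→29
#121: 29→34
#114: 34→42
#100: 42→52
Sum = 15+29+34+42+52 = 172.
FIFO (arrival order): #100 #107 #114 #121 #128.
#100: 0→10
#107: 10→25
#114: 25→33
#121: 33→38
#128: 38→52
Sum = 10+25+33+38+52 = 158.
Difference = 172 − 158 = 14.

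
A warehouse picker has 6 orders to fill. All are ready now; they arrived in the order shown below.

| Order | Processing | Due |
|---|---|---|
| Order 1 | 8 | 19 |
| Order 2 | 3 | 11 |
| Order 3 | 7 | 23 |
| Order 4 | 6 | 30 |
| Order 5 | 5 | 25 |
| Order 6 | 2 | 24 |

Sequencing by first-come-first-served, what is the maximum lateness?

FIFO (arrival order): Order 1 Order 2 Order 3 Order 4 Order 5 Order 6.
Order 1: 0→8, due 19, lateness -11
Order 2: 8→11, due 11, lateness 0
Order 3: 11→18, due 23, lateness -5
Order 4: 18→24, due 30, lateness -6
Order 5: 24→29, due 25, lateness 4
Order 6: 29→31, due 24, lateness 7
Maximum = 7.

7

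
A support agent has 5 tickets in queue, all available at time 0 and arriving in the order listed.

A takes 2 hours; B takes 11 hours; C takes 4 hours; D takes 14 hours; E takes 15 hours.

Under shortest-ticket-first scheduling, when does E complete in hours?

SPT (increasing processing time): A C B D E.
A: 0→2
C: 2→6
B: 6→17
D: 17→31
E: 31→46

46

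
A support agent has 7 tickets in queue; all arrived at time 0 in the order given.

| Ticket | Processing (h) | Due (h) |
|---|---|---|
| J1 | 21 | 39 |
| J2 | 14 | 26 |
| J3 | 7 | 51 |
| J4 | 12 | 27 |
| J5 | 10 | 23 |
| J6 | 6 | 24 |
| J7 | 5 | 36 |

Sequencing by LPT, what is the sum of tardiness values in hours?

161

LPT (decreasing processing time): J1 J2 J4 J5 J3 J6 J7.
J1: 0→21, due 39, tardiness 0
J2: 21→35, due 26, tardiness 9
J4: 35→47, due 27, tardiness 20
J5: 47→57, due 23, tardiness 34
J3: 57→64, due 51, tardiness 13
J6: 64→70, due 24, tardiness 46
J7: 70→75, due 36, tardiness 39
Sum = 0+9+20+34+13+46+39 = 161.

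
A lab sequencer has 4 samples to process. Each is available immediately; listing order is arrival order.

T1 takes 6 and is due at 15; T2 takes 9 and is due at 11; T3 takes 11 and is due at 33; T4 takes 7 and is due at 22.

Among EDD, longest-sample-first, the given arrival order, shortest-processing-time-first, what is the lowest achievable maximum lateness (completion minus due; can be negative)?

0

EDD (increasing due date): T2 T1 T4 T3.
T2: 0→9, due 11, lateness -2
T1: 9→15, due 15, lateness 0
T4: 15→22, due 22, lateness 0
T3: 22→33, due 33, lateness 0
Maximum = 0.
LPT (decreasing processing time): T3 T2 T4 T1.
T3: 0→11, due 33, lateness -22
T2: 11→20, due 11, lateness 9
T4: 20→27, due 22, lateness 5
T1: 27→33, due 15, lateness 18
Maximum = 18.
FIFO (arrival order): T1 T2 T3 T4.
T1: 0→6, due 15, lateness -9
T2: 6→15, due 11, lateness 4
T3: 15→26, due 33, lateness -7
T4: 26→33, due 22, lateness 11
Maximum = 11.
SPT (increasing processing time): T1 T4 T2 T3.
T1: 0→6, due 15, lateness -9
T4: 6→13, due 22, lateness -9
T2: 13→22, due 11, lateness 11
T3: 22→33, due 33, lateness 0
Maximum = 11.
EDD 0, LPT 18, FIFO 11, SPT 11 → minimum 0.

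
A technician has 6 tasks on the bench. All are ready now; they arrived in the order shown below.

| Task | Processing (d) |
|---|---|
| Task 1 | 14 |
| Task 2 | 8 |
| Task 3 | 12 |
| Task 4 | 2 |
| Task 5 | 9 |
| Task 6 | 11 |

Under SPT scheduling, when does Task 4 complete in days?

SPT (increasing processing time): Task 4 Task 2 Task 5 Task 6 Task 3 Task 1.
Task 4: 0→2

2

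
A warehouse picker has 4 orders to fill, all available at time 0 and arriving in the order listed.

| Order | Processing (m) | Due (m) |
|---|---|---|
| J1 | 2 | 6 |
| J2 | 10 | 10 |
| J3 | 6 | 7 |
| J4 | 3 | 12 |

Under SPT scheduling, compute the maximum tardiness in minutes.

SPT (increasing processing time): J1 J4 J3 J2.
J1: 0→2, due 6, tardiness 0
J4: 2→5, due 12, tardiness 0
J3: 5→11, due 7, tardiness 4
J2: 11→21, due 10, tardiness 11
Maximum = 11.

11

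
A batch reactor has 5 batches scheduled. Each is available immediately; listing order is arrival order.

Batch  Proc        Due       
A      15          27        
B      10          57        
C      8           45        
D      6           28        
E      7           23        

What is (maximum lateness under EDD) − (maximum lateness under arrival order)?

EDD (increasing due date): E A D C B.
E: 0→7, due 23, lateness -16
A: 7→22, due 27, lateness -5
D: 22→28, due 28, lateness 0
C: 28→36, due 45, lateness -9
B: 36→46, due 57, lateness -11
Maximum = 0.
FIFO (arrival order): A B C D E.
A: 0→15, due 27, lateness -12
B: 15→25, due 57, lateness -32
C: 25→33, due 45, lateness -12
D: 33→39, due 28, lateness 11
E: 39→46, due 23, lateness 23
Maximum = 23.
Difference = 0 − 23 = -23.

-23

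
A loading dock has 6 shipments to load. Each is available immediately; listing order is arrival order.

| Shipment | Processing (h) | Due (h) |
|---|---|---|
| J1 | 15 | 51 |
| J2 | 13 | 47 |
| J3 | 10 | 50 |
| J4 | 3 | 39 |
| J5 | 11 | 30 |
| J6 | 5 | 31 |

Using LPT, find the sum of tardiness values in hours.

LPT (decreasing processing time): J1 J2 J5 J3 J6 J4.
J1: 0→15, due 51, tardiness 0
J2: 15→28, due 47, tardiness 0
J5: 28→39, due 30, tardiness 9
J3: 39→49, due 50, tardiness 0
J6: 49→54, due 31, tardiness 23
J4: 54→57, due 39, tardiness 18
Sum = 0+0+9+0+23+18 = 50.

50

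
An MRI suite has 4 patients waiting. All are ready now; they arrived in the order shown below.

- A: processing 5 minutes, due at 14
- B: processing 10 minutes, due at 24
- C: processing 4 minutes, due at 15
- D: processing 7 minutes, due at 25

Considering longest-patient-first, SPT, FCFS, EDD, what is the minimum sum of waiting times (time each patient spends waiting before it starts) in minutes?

LPT (decreasing processing time): B D A C.
B: waits 0, runs 0→10
D: waits 10, runs 10→17
A: waits 17, runs 17→22
C: waits 22, runs 22→26
Sum = 0+10+17+22 = 49.
SPT (increasing processing time): C A D B.
C: waits 0, runs 0→4
A: waits 4, runs 4→9
D: waits 9, runs 9→16
B: waits 16, runs 16→26
Sum = 0+4+9+16 = 29.
FIFO (arrival order): A B C D.
A: waits 0, runs 0→5
B: waits 5, runs 5→15
C: waits 15, runs 15→19
D: waits 19, runs 19→26
Sum = 0+5+15+19 = 39.
EDD (increasing due date): A C B D.
A: waits 0, runs 0→5
C: waits 5, runs 5→9
B: waits 9, runs 9→19
D: waits 19, runs 19→26
Sum = 0+5+9+19 = 33.
LPT 49, SPT 29, FIFO 39, EDD 33 → minimum 29.

29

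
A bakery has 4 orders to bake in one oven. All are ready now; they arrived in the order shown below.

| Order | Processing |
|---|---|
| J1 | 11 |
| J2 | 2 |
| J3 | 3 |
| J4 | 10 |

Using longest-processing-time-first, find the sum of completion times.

82

LPT (decreasing processing time): J1 J4 J3 J2.
J1: 0→11
J4: 11→21
J3: 21→24
J2: 24→26
Sum = 11+21+24+26 = 82.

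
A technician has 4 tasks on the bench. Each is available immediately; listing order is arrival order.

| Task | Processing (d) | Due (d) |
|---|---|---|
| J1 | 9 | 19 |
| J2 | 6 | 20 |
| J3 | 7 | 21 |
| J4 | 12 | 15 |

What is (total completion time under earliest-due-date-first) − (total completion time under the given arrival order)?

EDD (increasing due date): J4 J1 J2 J3.
J4: 0→12
J1: 12→21
J2: 21→27
J3: 27→34
Sum = 12+21+27+34 = 94.
FIFO (arrival order): J1 J2 J3 J4.
J1: 0→9
J2: 9→15
J3: 15→22
J4: 22→34
Sum = 9+15+22+34 = 80.
Difference = 94 − 80 = 14.

14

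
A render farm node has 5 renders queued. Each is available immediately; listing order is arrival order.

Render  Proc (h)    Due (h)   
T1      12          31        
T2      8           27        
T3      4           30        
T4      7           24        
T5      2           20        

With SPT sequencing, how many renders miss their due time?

1

SPT (increasing processing time): T5 T3 T4 T2 T1.
T5: 0→2, due 20, tardiness 0
T3: 2→6, due 30, tardiness 0
T4: 6→13, due 24, tardiness 0
T2: 13→21, due 27, tardiness 0
T1: 21→33, due 31, tardiness 2
Late renders: 1.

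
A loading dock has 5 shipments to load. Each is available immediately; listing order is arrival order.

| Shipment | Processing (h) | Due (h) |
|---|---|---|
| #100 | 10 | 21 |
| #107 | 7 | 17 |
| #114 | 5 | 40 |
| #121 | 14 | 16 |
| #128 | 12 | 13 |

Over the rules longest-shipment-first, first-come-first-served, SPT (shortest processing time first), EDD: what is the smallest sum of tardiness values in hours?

54

LPT (decreasing processing time): #121 #128 #100 #107 #114.
#121: 0→14, due 16, tardiness 0
#128: 14→26, due 13, tardiness 13
#100: 26→36, due 21, tardiness 15
#107: 36→43, due 17, tardiness 26
#114: 43→48, due 40, tardiness 8
Sum = 0+13+15+26+8 = 62.
FIFO (arrival order): #100 #107 #114 #121 #128.
#100: 0→10, due 21, tardiness 0
#107: 10→17, due 17, tardiness 0
#114: 17→22, due 40, tardiness 0
#121: 22→36, due 16, tardiness 20
#128: 36→48, due 13, tardiness 35
Sum = 0+0+0+20+35 = 55.
SPT (increasing processing time): #114 #107 #100 #128 #121.
#114: 0→5, due 40, tardiness 0
#107: 5→12, due 17, tardiness 0
#100: 12→22, due 21, tardiness 1
#128: 22→34, due 13, tardiness 21
#121: 34→48, due 16, tardiness 32
Sum = 0+0+1+21+32 = 54.
EDD (increasing due date): #128 #121 #107 #100 #114.
#128: 0→12, due 13, tardiness 0
#121: 12→26, due 16, tardiness 10
#107: 26→33, due 17, tardiness 16
#100: 33→43, due 21, tardiness 22
#114: 43→48, due 40, tardiness 8
Sum = 0+10+16+22+8 = 56.
LPT 62, FIFO 55, SPT 54, EDD 56 → minimum 54.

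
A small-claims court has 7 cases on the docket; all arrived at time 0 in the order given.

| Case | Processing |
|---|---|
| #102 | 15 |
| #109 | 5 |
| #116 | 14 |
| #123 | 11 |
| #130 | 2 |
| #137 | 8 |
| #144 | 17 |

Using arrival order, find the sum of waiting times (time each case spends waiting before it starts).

216

FIFO (arrival order): #102 #109 #116 #123 #130 #137 #144.
#102: waits 0, runs 0→15
#109: waits 15, runs 15→20
#116: waits 20, runs 20→34
#123: waits 34, runs 34→45
#130: waits 45, runs 45→47
#137: waits 47, runs 47→55
#144: waits 55, runs 55→72
Sum = 0+15+20+34+45+47+55 = 216.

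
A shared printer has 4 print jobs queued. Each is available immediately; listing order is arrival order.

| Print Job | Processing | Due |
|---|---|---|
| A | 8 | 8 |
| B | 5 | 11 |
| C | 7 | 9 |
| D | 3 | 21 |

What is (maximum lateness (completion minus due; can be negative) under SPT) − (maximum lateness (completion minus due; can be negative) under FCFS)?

SPT (increasing processing time): D B C A.
D: 0→3, due 21, lateness -18
B: 3→8, due 11, lateness -3
C: 8→15, due 9, lateness 6
A: 15→23, due 8, lateness 15
Maximum = 15.
FIFO (arrival order): A B C D.
A: 0→8, due 8, lateness 0
B: 8→13, due 11, lateness 2
C: 13→20, due 9, lateness 11
D: 20→23, due 21, lateness 2
Maximum = 11.
Difference = 15 − 11 = 4.

4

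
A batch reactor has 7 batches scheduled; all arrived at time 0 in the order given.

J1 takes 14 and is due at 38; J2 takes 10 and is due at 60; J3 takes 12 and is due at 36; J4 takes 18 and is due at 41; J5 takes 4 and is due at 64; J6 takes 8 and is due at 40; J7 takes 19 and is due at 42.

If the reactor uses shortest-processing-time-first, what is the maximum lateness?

43

SPT (increasing processing time): J5 J6 J2 J3 J1 J4 J7.
J5: 0→4, due 64, lateness -60
J6: 4→12, due 40, lateness -28
J2: 12→22, due 60, lateness -38
J3: 22→34, due 36, lateness -2
J1: 34→48, due 38, lateness 10
J4: 48→66, due 41, lateness 25
J7: 66→85, due 42, lateness 43
Maximum = 43.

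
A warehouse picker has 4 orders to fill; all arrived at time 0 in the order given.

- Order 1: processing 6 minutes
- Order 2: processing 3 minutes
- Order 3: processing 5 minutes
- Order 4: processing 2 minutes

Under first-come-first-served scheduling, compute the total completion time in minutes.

45

FIFO (arrival order): Order 1 Order 2 Order 3 Order 4.
Order 1: 0→6
Order 2: 6→9
Order 3: 9→14
Order 4: 14→16
Sum = 6+9+14+16 = 45.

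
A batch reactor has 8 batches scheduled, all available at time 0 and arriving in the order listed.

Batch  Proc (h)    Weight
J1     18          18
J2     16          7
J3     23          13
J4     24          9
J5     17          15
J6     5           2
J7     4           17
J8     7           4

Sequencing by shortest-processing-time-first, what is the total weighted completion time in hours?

4511

SPT (increasing processing time): J7 J6 J8 J2 J5 J1 J3 J4.
J7: finishes 4, weight 17, w·C = 68
J6: finishes 9, weight 2, w·C = 18
J8: finishes 16, weight 4, w·C = 64
J2: finishes 32, weight 7, w·C = 224
J5: finishes 49, weight 15, w·C = 735
J1: finishes 67, weight 18, w·C = 1206
J3: finishes 90, weight 13, w·C = 1170
J4: finishes 114, weight 9, w·C = 1026
Sum = 68+18+64+224+735+1206+1170+1026 = 4511.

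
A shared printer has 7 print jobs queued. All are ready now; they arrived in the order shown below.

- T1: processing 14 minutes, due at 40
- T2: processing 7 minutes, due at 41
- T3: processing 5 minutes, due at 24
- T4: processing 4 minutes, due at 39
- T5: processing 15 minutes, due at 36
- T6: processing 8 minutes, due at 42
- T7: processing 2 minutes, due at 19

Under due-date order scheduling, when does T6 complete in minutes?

55

EDD (increasing due date): T7 T3 T5 T4 T1 T2 T6.
T7: 0→2
T3: 2→7
T5: 7→22
T4: 22→26
T1: 26→40
T2: 40→47
T6: 47→55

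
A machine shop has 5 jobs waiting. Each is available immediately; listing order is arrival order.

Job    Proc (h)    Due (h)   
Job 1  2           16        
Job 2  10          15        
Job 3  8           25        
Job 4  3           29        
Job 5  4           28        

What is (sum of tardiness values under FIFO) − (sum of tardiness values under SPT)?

-12

FIFO (arrival order): Job 1 Job 2 Job 3 Job 4 Job 5.
Job 1: 0→2, due 16, tardiness 0
Job 2: 2→12, due 15, tardiness 0
Job 3: 12→20, due 25, tardiness 0
Job 4: 20→23, due 29, tardiness 0
Job 5: 23→27, due 28, tardiness 0
Sum = 0+0+0+0+0 = 0.
SPT (increasing processing time): Job 1 Job 4 Job 5 Job 3 Job 2.
Job 1: 0→2, due 16, tardiness 0
Job 4: 2→5, due 29, tardiness 0
Job 5: 5→9, due 28, tardiness 0
Job 3: 9→17, due 25, tardiness 0
Job 2: 17→27, due 15, tardiness 12
Sum = 0+0+0+0+12 = 12.
Difference = 0 − 12 = -12.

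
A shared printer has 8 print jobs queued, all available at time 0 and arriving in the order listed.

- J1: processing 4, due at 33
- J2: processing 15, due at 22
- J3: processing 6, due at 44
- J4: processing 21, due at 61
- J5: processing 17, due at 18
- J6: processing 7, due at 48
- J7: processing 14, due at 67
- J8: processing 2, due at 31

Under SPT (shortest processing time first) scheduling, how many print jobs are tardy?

SPT (increasing processing time): J8 J1 J3 J6 J7 J2 J5 J4.
J8: 0→2, due 31, tardiness 0
J1: 2→6, due 33, tardiness 0
J3: 6→12, due 44, tardiness 0
J6: 12→19, due 48, tardiness 0
J7: 19→33, due 67, tardiness 0
J2: 33→48, due 22, tardiness 26
J5: 48→65, due 18, tardiness 47
J4: 65→86, due 61, tardiness 25
Late print jobs: 3.

3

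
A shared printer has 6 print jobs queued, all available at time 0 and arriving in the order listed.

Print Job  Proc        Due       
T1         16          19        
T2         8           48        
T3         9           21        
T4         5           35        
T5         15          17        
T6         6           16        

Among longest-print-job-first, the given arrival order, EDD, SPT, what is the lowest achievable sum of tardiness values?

LPT (decreasing processing time): T1 T5 T3 T2 T6 T4.
T1: 0→16, due 19, tardiness 0
T5: 16→31, due 17, tardiness 14
T3: 31→40, due 21, tardiness 19
T2: 40→48, due 48, tardiness 0
T6: 48→54, due 16, tardiness 38
T4: 54→59, due 35, tardiness 24
Sum = 0+14+19+0+38+24 = 95.
FIFO (arrival order): T1 T2 T3 T4 T5 T6.
T1: 0→16, due 19, tardiness 0
T2: 16→24, due 48, tardiness 0
T3: 24→33, due 21, tardiness 12
T4: 33→38, due 35, tardiness 3
T5: 38→53, due 17, tardiness 36
T6: 53→59, due 16, tardiness 43
Sum = 0+0+12+3+36+43 = 94.
EDD (increasing due date): T6 T5 T1 T3 T4 T2.
T6: 0→6, due 16, tardiness 0
T5: 6→21, due 17, tardiness 4
T1: 21→37, due 19, tardiness 18
T3: 37→46, due 21, tardiness 25
T4: 46→51, due 35, tardiness 16
T2: 51→59, due 48, tardiness 11
Sum = 0+4+18+25+16+11 = 74.
SPT (increasing processing time): T4 T6 T2 T3 T5 T1.
T4: 0→5, due 35, tardiness 0
T6: 5→11, due 16, tardiness 0
T2: 11→19, due 48, tardiness 0
T3: 19→28, due 21, tardiness 7
T5: 28→43, due 17, tardiness 26
T1: 43→59, due 19, tardiness 40
Sum = 0+0+0+7+26+40 = 73.
LPT 95, FIFO 94, EDD 74, SPT 73 → minimum 73.

73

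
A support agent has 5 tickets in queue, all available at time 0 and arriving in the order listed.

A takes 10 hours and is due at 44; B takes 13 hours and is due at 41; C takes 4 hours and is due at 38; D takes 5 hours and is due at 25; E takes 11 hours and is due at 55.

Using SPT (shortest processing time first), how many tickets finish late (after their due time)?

1

SPT (increasing processing time): C D A E B.
C: 0→4, due 38, tardiness 0
D: 4→9, due 25, tardiness 0
A: 9→19, due 44, tardiness 0
E: 19→30, due 55, tardiness 0
B: 30→43, due 41, tardiness 2
Late tickets: 1.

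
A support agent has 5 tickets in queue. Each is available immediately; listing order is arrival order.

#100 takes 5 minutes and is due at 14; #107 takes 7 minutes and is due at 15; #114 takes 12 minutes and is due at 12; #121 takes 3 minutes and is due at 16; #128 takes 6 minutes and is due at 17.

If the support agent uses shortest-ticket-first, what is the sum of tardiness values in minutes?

SPT (increasing processing time): #121 #100 #128 #107 #114.
#121: 0→3, due 16, tardiness 0
#100: 3→8, due 14, tardiness 0
#128: 8→14, due 17, tardiness 0
#107: 14→21, due 15, tardiness 6
#114: 21→33, due 12, tardiness 21
Sum = 0+0+0+6+21 = 27.

27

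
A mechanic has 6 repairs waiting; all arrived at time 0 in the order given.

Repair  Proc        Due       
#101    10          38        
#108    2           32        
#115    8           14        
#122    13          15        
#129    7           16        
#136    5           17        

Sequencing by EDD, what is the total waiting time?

125

EDD (increasing due date): #115 #122 #129 #136 #108 #101.
#115: waits 0, runs 0→8
#122: waits 8, runs 8→21
#129: waits 21, runs 21→28
#136: waits 28, runs 28→33
#108: waits 33, runs 33→35
#101: waits 35, runs 35→45
Sum = 0+8+21+28+33+35 = 125.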